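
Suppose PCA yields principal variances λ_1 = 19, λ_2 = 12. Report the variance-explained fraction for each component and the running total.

Step 1 — total variance = trace(Sigma) = Σ λ_i = 19 + 12 = 31.

Step 2 — fraction explained by component i = λ_i / Σ λ:
  PC1: 19/31 = 0.6129
  PC2: 12/31 = 0.3871

Step 3 — cumulative fraction after k components = (λ_1 + ... + λ_k) / Σ λ:
  k = 1: 19/31 = 0.6129
  k = 2: (19 + 12)/31 = 31/31 = 1

Summary (fraction, with percent):

explained: PC1 0.6129 (61.29%), PC2 0.3871 (38.71%);  cumulative: 0.6129, 1


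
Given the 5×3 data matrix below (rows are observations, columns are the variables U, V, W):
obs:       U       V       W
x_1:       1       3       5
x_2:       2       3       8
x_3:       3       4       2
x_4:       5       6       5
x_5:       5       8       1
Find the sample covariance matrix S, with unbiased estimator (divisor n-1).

Step 1 — column means:
  mean(U) = (1 + 2 + 3 + 5 + 5) / 5 = 16/5 = 3.2
  mean(V) = (3 + 3 + 4 + 6 + 8) / 5 = 24/5 = 4.8
  mean(W) = (5 + 8 + 2 + 5 + 1) / 5 = 21/5 = 4.2

Step 2 — sample covariance S[i,j] = (1/(n-1)) · Σ_k (x_{k,i} - mean_i) · (x_{k,j} - mean_j), with n-1 = 4.
  S[U,U] = ((-2.2)·(-2.2) + (-1.2)·(-1.2) + (-0.2)·(-0.2) + (1.8)·(1.8) + (1.8)·(1.8)) / 4 = 12.8/4 = 3.2
  S[U,V] = ((-2.2)·(-1.8) + (-1.2)·(-1.8) + (-0.2)·(-0.8) + (1.8)·(1.2) + (1.8)·(3.2)) / 4 = 14.2/4 = 3.55
  S[U,W] = ((-2.2)·(0.8) + (-1.2)·(3.8) + (-0.2)·(-2.2) + (1.8)·(0.8) + (1.8)·(-3.2)) / 4 = -10.2/4 = -2.55
  S[V,V] = ((-1.8)·(-1.8) + (-1.8)·(-1.8) + (-0.8)·(-0.8) + (1.2)·(1.2) + (3.2)·(3.2)) / 4 = 18.8/4 = 4.7
  S[V,W] = ((-1.8)·(0.8) + (-1.8)·(3.8) + (-0.8)·(-2.2) + (1.2)·(0.8) + (3.2)·(-3.2)) / 4 = -15.8/4 = -3.95
  S[W,W] = ((0.8)·(0.8) + (3.8)·(3.8) + (-2.2)·(-2.2) + (0.8)·(0.8) + (-3.2)·(-3.2)) / 4 = 30.8/4 = 7.7

S is symmetric (S[j,i] = S[i,j]). Assembling:

S = [[3.2, 3.55, -2.55],
 [3.55, 4.7, -3.95],
 [-2.55, -3.95, 7.7]]


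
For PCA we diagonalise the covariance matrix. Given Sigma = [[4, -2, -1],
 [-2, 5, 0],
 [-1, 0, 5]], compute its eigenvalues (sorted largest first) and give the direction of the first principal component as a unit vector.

Step 1 — characteristic polynomial p(λ) = det(λI - Sigma) = λ³ - tr·λ² + c_1·λ - det, where tr = trace, c_1 = sum of the principal 2×2 minors, det = det(Sigma):
  tr = 4 + 5 + 5 = 14,
  c_1 = (4·5 - (-2)²) + (4·5 - (-1)²) + (5·5 - (0)²) = 16 + 19 + 25 = 60,
  det = 4·(5·5 - (0)²) - (-2)·((-2)·5 - (0)·(-1)) + (-1)·((-2)·(0) - 5·(-1)) = 4·(25) - (-2)·(-10) + (-1)·(5) = 75.
  So p(λ) = λ³ - 14λ² + 60λ - 75.
Step 2 — look for an integer root (rational root theorem: any rational root is an integer divisor of 75). Testing λ = 5:
  p(5) = 125 - 350 + 300 - 75 = 0  ✓
  Dividing out (λ - 5): p(λ) = (λ - 5)(λ² - 9λ + 15).
Step 3 — remaining eigenvalues from the quadratic λ² - 9λ + 15 = 0:
  Δ = 9² - 4·15 = 81 - 60 = 21,  λ = (9 ± √21)/2 = (9 ± 4.5826)/2 ≈ 6.7913 or 2.2087.
  Sorted: λ_1 = 6.7913,  λ_2 = 5,  λ_3 = 2.2087  (check: sum = 14 = tr ✓).

Step 4 — unit eigenvector for λ_1 ≈ 6.7913: v spans the null space of (Sigma - λ_1 I), whose rows are
  r_1 = (-2.7913, -2, -1),  r_2 = (-2, -1.7913, 0),  r_3 = (-1, 0, -1.7913).
  v is orthogonal to every row, so take v ∝ r_1 × r_2 = ((-2)·(0) - (-1)·(-1.7913), (-1)·(-2) - (-2.7913)·(0), (-2.7913)·(-1.7913) - (-2)·(-2)) ≈ (-1.7913, 2, 1).
  Rescale (multiply by -1 so the first nonzero entry is positive): u = (1.7913, -2, -1).
  ||u|| = √((1.7913)² + (-2)² + (-1)²) = √(8.2087) ≈ 2.8651,  v_1 = u/||u|| ≈ (0.6252, -0.6981, -0.349) (||v_1|| = 1).

λ_1 = 6.7913,  λ_2 = 5,  λ_3 = 2.2087;  v_1 ≈ (0.6252, -0.6981, -0.349)


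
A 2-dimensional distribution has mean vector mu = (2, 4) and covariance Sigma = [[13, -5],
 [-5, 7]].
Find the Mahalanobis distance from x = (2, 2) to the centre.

Step 1 — centre the observation: (x - mu) = (0, -2).

Step 2 — invert Sigma. det(Sigma) = 13·7 - (-5)² = 66.
  Sigma^{-1} = (1/det) · [[d, -b], [-b, a]] = [[0.1061, 0.0758],
 [0.0758, 0.197]].

Step 3 — form the quadratic (x - mu)^T · Sigma^{-1} · (x - mu):
  Sigma^{-1} · (x - mu) = (-0.1515, -0.3939).
  (x - mu)^T · [Sigma^{-1} · (x - mu)] = (0)·(-0.1515) + (-2)·(-0.3939) = 0.7879.

Step 4 — take square root: d = √(0.7879) ≈ 0.8876.

d(x, mu) = √(0.7879) ≈ 0.8876


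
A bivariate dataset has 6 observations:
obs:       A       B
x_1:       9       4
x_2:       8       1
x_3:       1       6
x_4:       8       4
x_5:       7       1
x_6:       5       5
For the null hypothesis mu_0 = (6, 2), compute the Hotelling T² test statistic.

Step 1 — sample mean vector:
  mean(A) = (9 + 8 + 1 + 8 + 7 + 5) / 6 = 38/6 = 6.3333
  mean(B) = (4 + 1 + 6 + 4 + 1 + 5) / 6 = 21/6 = 3.5
  x̄ = (6.3333, 3.5),  deviation x̄ - mu_0 = (6.3333, 3.5) - (6, 2) = (0.3333, 1.5).

Step 2 — sample covariance matrix, S[i,j] = (1/(n-1)) · Σ_k (x_{k,i} - mean_i) · (x_{k,j} - mean_j), divisor n-1 = 5:
  S[A,A] = ((2.6667)·(2.6667) + (1.6667)·(1.6667) + (-5.3333)·(-5.3333) + (1.6667)·(1.6667) + (0.6667)·(0.6667) + (-1.3333)·(-1.3333)) / 5 = 43.3333/5 = 8.6667
  S[A,B] = ((2.6667)·(0.5) + (1.6667)·(-2.5) + (-5.3333)·(2.5) + (1.6667)·(0.5) + (0.6667)·(-2.5) + (-1.3333)·(1.5)) / 5 = -19/5 = -3.8
  S[B,B] = ((0.5)·(0.5) + (-2.5)·(-2.5) + (2.5)·(2.5) + (0.5)·(0.5) + (-2.5)·(-2.5) + (1.5)·(1.5)) / 5 = 21.5/5 = 4.3
  S = [[8.6667, -3.8],
 [-3.8, 4.3]].

Step 3 — invert S. det(S) = 8.6667·4.3 - (-3.8)² = 22.8267.
  S^{-1} = (1/det) · [[d, -b], [-b, a]] = [[0.1884, 0.1665],
 [0.1665, 0.3797]].

Step 4 — quadratic form (x̄ - mu_0)^T · S^{-1} · (x̄ - mu_0):
  S^{-1} · (x̄ - mu_0) = (0.3125, 0.625),
  (x̄ - mu_0)^T · [...] = (0.3333)·(0.3125) + (1.5)·(0.625) = 1.0417.

Step 5 — scale by n: T² = 6 · 1.0417 = 6.25.

T² ≈ 6.25


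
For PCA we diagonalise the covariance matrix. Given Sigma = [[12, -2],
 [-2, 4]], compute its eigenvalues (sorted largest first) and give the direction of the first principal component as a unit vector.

Step 1 — characteristic polynomial of 2×2 Sigma:
  det(Sigma - λI) = λ² - trace · λ + det = 0.
  trace = 12 + 4 = 16, det = 12·4 - (-2)² = 44.
Step 2 — discriminant:
  Δ = trace² - 4·det = 256 - 176 = 80.
Step 3 — eigenvalues:
  λ = (trace ± √Δ)/2 = (16 ± 8.9443)/2,
  λ_1 = 12.4721,  λ_2 = 3.5279.

Step 4 — unit eigenvector for λ_1: solve (Sigma - λ_1 I)v = 0. First row:
  (12 - 12.4721)·v_x + (-2)·v_y = 0, i.e. (-0.4721)·v_x + (-2)·v_y = 0,
  so v ∝ (b, λ_1 - a) = (-2, 0.4721); multiply by -1 so the first entry is positive: u = (2, -0.4721).
  ||u|| = √((2)² + (-0.4721)²) = √(4.2229) ≈ 2.055,
  v_1 = u/||u|| ≈ (0.9732, -0.2298) (||v_1|| = 1).

λ_1 = 12.4721,  λ_2 = 3.5279;  v_1 ≈ (0.9732, -0.2298)


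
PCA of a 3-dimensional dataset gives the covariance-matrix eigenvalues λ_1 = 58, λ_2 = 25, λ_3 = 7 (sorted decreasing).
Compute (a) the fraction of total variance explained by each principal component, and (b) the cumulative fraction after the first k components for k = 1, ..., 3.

Step 1 — total variance = trace(Sigma) = Σ λ_i = 58 + 25 + 7 = 90.

Step 2 — fraction explained by component i = λ_i / Σ λ:
  PC1: 58/90 = 0.6444
  PC2: 25/90 = 0.2778
  PC3: 7/90 = 0.0778

Step 3 — cumulative fraction after k components = (λ_1 + ... + λ_k) / Σ λ:
  k = 1: 58/90 = 0.6444
  k = 2: (58 + 25)/90 = 83/90 = 0.9222
  k = 3: (58 + 25 + 7)/90 = 90/90 = 1

Summary (fraction, with percent):

explained: PC1 0.6444 (64.44%), PC2 0.2778 (27.78%), PC3 0.0778 (7.78%);  cumulative: 0.6444, 0.9222, 1


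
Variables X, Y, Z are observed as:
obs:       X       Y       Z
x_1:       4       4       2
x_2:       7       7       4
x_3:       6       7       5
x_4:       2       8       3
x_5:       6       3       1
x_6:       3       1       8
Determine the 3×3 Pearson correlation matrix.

Step 1 — column means:
  mean(X) = (4 + 7 + 6 + 2 + 6 + 3) / 6 = 28/6 = 4.6667
  mean(Y) = (4 + 7 + 7 + 8 + 3 + 1) / 6 = 30/6 = 5
  mean(Z) = (2 + 4 + 5 + 3 + 1 + 8) / 6 = 23/6 = 3.8333

Step 2 — sample variances and covariances s[i,j] = (1/(n-1)) · Σ_k (x_{k,i} - mean_i) · (x_{k,j} - mean_j), with n-1 = 5:
  s[X,X] = ((-0.6667)·(-0.6667) + (2.3333)·(2.3333) + (1.3333)·(1.3333) + (-2.6667)·(-2.6667) + (1.3333)·(1.3333) + (-1.6667)·(-1.6667)) / 5 = 19.3333/5 = 3.8667
  s[X,Y] = ((-0.6667)·(-1) + (2.3333)·(2) + (1.3333)·(2) + (-2.6667)·(3) + (1.3333)·(-2) + (-1.6667)·(-4)) / 5 = 4/5 = 0.8
  s[X,Z] = ((-0.6667)·(-1.8333) + (2.3333)·(0.1667) + (1.3333)·(1.1667) + (-2.6667)·(-0.8333) + (1.3333)·(-2.8333) + (-1.6667)·(4.1667)) / 5 = -5.3333/5 = -1.0667
  s[Y,Y] = ((-1)·(-1) + (2)·(2) + (2)·(2) + (3)·(3) + (-2)·(-2) + (-4)·(-4)) / 5 = 38/5 = 7.6
  s[Y,Z] = ((-1)·(-1.8333) + (2)·(0.1667) + (2)·(1.1667) + (3)·(-0.8333) + (-2)·(-2.8333) + (-4)·(4.1667)) / 5 = -9/5 = -1.8
  s[Z,Z] = ((-1.8333)·(-1.8333) + (0.1667)·(0.1667) + (1.1667)·(1.1667) + (-0.8333)·(-0.8333) + (-2.8333)·(-2.8333) + (4.1667)·(4.1667)) / 5 = 30.8333/5 = 6.1667
  Sample standard deviations s_i = √(s[i,i]):
  s(X) = √(3.8667) = 1.9664
  s(Y) = √(7.6) = 2.7568
  s(Z) = √(6.1667) = 2.4833

Step 3 — r_{ij} = s_{ij} / (s_i · s_j):
  r[X,X] = 1 (diagonal).
  r[X,Y] = 0.8 / (1.9664 · 2.7568) = 0.8 / 5.4209 = 0.1476
  r[X,Z] = -1.0667 / (1.9664 · 2.4833) = -1.0667 / 4.8831 = -0.2184
  r[Y,Y] = 1 (diagonal).
  r[Y,Z] = -1.8 / (2.7568 · 2.4833) = -1.8 / 6.8459 = -0.2629
  r[Z,Z] = 1 (diagonal).

R is symmetric with unit diagonal. Assembling:

R = [[1, 0.1476, -0.2184],
 [0.1476, 1, -0.2629],
 [-0.2184, -0.2629, 1]]


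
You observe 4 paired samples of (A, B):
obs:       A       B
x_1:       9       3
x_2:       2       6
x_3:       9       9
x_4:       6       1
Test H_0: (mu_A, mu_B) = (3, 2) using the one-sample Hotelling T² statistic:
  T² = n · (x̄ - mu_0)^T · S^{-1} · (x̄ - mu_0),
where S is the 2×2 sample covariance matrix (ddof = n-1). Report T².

Step 1 — sample mean vector:
  mean(A) = (9 + 2 + 9 + 6) / 4 = 26/4 = 6.5
  mean(B) = (3 + 6 + 9 + 1) / 4 = 19/4 = 4.75
  x̄ = (6.5, 4.75),  deviation x̄ - mu_0 = (6.5, 4.75) - (3, 2) = (3.5, 2.75).

Step 2 — sample covariance matrix, S[i,j] = (1/(n-1)) · Σ_k (x_{k,i} - mean_i) · (x_{k,j} - mean_j), divisor n-1 = 3:
  S[A,A] = ((2.5)·(2.5) + (-4.5)·(-4.5) + (2.5)·(2.5) + (-0.5)·(-0.5)) / 3 = 33/3 = 11
  S[A,B] = ((2.5)·(-1.75) + (-4.5)·(1.25) + (2.5)·(4.25) + (-0.5)·(-3.75)) / 3 = 2.5/3 = 0.8333
  S[B,B] = ((-1.75)·(-1.75) + (1.25)·(1.25) + (4.25)·(4.25) + (-3.75)·(-3.75)) / 3 = 36.75/3 = 12.25
  S = [[11, 0.8333],
 [0.8333, 12.25]].

Step 3 — invert S. det(S) = 11·12.25 - (0.8333)² = 134.0556.
  S^{-1} = (1/det) · [[d, -b], [-b, a]] = [[0.0914, -0.0062],
 [-0.0062, 0.0821]].

Step 4 — quadratic form (x̄ - mu_0)^T · S^{-1} · (x̄ - mu_0):
  S^{-1} · (x̄ - mu_0) = (0.3027, 0.2039),
  (x̄ - mu_0)^T · [...] = (3.5)·(0.3027) + (2.75)·(0.2039) = 1.6203.

Step 5 — scale by n: T² = 4 · 1.6203 = 6.4811.

T² ≈ 6.4811


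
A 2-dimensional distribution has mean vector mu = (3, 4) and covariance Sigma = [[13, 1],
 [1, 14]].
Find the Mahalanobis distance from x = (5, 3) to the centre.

Step 1 — centre the observation: (x - mu) = (2, -1).

Step 2 — invert Sigma. det(Sigma) = 13·14 - (1)² = 181.
  Sigma^{-1} = (1/det) · [[d, -b], [-b, a]] = [[0.0773, -0.0055],
 [-0.0055, 0.0718]].

Step 3 — form the quadratic (x - mu)^T · Sigma^{-1} · (x - mu):
  Sigma^{-1} · (x - mu) = (0.1602, -0.0829).
  (x - mu)^T · [Sigma^{-1} · (x - mu)] = (2)·(0.1602) + (-1)·(-0.0829) = 0.4033.

Step 4 — take square root: d = √(0.4033) ≈ 0.6351.

d(x, mu) = √(0.4033) ≈ 0.6351


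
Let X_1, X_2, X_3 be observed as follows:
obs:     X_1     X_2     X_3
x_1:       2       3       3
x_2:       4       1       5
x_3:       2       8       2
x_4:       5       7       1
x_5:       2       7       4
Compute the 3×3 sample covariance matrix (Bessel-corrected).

Step 1 — column means:
  mean(X_1) = (2 + 4 + 2 + 5 + 2) / 5 = 15/5 = 3
  mean(X_2) = (3 + 1 + 8 + 7 + 7) / 5 = 26/5 = 5.2
  mean(X_3) = (3 + 5 + 2 + 1 + 4) / 5 = 15/5 = 3

Step 2 — sample covariance S[i,j] = (1/(n-1)) · Σ_k (x_{k,i} - mean_i) · (x_{k,j} - mean_j), with n-1 = 4.
  S[X_1,X_1] = ((-1)·(-1) + (1)·(1) + (-1)·(-1) + (2)·(2) + (-1)·(-1)) / 4 = 8/4 = 2
  S[X_1,X_2] = ((-1)·(-2.2) + (1)·(-4.2) + (-1)·(2.8) + (2)·(1.8) + (-1)·(1.8)) / 4 = -3/4 = -0.75
  S[X_1,X_3] = ((-1)·(0) + (1)·(2) + (-1)·(-1) + (2)·(-2) + (-1)·(1)) / 4 = -2/4 = -0.5
  S[X_2,X_2] = ((-2.2)·(-2.2) + (-4.2)·(-4.2) + (2.8)·(2.8) + (1.8)·(1.8) + (1.8)·(1.8)) / 4 = 36.8/4 = 9.2
  S[X_2,X_3] = ((-2.2)·(0) + (-4.2)·(2) + (2.8)·(-1) + (1.8)·(-2) + (1.8)·(1)) / 4 = -13/4 = -3.25
  S[X_3,X_3] = ((0)·(0) + (2)·(2) + (-1)·(-1) + (-2)·(-2) + (1)·(1)) / 4 = 10/4 = 2.5

S is symmetric (S[j,i] = S[i,j]). Assembling:

S = [[2, -0.75, -0.5],
 [-0.75, 9.2, -3.25],
 [-0.5, -3.25, 2.5]]


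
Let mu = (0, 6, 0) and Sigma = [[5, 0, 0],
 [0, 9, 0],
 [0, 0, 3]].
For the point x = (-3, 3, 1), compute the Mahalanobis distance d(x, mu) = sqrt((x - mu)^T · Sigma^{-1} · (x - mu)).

Step 1 — centre the observation: (x - mu) = (-3, -3, 1).

Step 2 — invert Sigma (cofactor / det for 3×3, or solve directly):
  Sigma^{-1} = [[0.2, 0, 0],
 [0, 0.1111, 0],
 [0, 0, 0.3333]].

Step 3 — form the quadratic (x - mu)^T · Sigma^{-1} · (x - mu):
  Sigma^{-1} · (x - mu) = (-0.6, -0.3333, 0.3333).
  (x - mu)^T · [Sigma^{-1} · (x - mu)] = (-3)·(-0.6) + (-3)·(-0.3333) + (1)·(0.3333) = 3.1333.

Step 4 — take square root: d = √(3.1333) ≈ 1.7701.

d(x, mu) = √(3.1333) ≈ 1.7701


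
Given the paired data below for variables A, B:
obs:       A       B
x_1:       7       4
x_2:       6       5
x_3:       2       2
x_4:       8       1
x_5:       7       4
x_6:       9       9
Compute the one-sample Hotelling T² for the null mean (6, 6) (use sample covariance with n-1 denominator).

Step 1 — sample mean vector:
  mean(A) = (7 + 6 + 2 + 8 + 7 + 9) / 6 = 39/6 = 6.5
  mean(B) = (4 + 5 + 2 + 1 + 4 + 9) / 6 = 25/6 = 4.1667
  x̄ = (6.5, 4.1667),  deviation x̄ - mu_0 = (6.5, 4.1667) - (6, 6) = (0.5, -1.8333).

Step 2 — sample covariance matrix, S[i,j] = (1/(n-1)) · Σ_k (x_{k,i} - mean_i) · (x_{k,j} - mean_j), divisor n-1 = 5:
  S[A,A] = ((0.5)·(0.5) + (-0.5)·(-0.5) + (-4.5)·(-4.5) + (1.5)·(1.5) + (0.5)·(0.5) + (2.5)·(2.5)) / 5 = 29.5/5 = 5.9
  S[A,B] = ((0.5)·(-0.1667) + (-0.5)·(0.8333) + (-4.5)·(-2.1667) + (1.5)·(-3.1667) + (0.5)·(-0.1667) + (2.5)·(4.8333)) / 5 = 16.5/5 = 3.3
  S[B,B] = ((-0.1667)·(-0.1667) + (0.8333)·(0.8333) + (-2.1667)·(-2.1667) + (-3.1667)·(-3.1667) + (-0.1667)·(-0.1667) + (4.8333)·(4.8333)) / 5 = 38.8333/5 = 7.7667
  S = [[5.9, 3.3],
 [3.3, 7.7667]].

Step 3 — invert S. det(S) = 5.9·7.7667 - (3.3)² = 34.9333.
  S^{-1} = (1/det) · [[d, -b], [-b, a]] = [[0.2223, -0.0945],
 [-0.0945, 0.1689]].

Step 4 — quadratic form (x̄ - mu_0)^T · S^{-1} · (x̄ - mu_0):
  S^{-1} · (x̄ - mu_0) = (0.2844, -0.3569),
  (x̄ - mu_0)^T · [...] = (0.5)·(0.2844) + (-1.8333)·(-0.3569) = 0.7964.

Step 5 — scale by n: T² = 6 · 0.7964 = 4.7786.

T² ≈ 4.7786


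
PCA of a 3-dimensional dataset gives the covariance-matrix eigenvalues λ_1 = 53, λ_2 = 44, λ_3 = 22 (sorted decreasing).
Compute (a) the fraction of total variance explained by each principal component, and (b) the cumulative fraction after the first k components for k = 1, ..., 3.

Step 1 — total variance = trace(Sigma) = Σ λ_i = 53 + 44 + 22 = 119.

Step 2 — fraction explained by component i = λ_i / Σ λ:
  PC1: 53/119 = 0.4454
  PC2: 44/119 = 0.3697
  PC3: 22/119 = 0.1849

Step 3 — cumulative fraction after k components = (λ_1 + ... + λ_k) / Σ λ:
  k = 1: 53/119 = 0.4454
  k = 2: (53 + 44)/119 = 97/119 = 0.8151
  k = 3: (53 + 44 + 22)/119 = 119/119 = 1

Summary (fraction, with percent):

explained: PC1 0.4454 (44.54%), PC2 0.3697 (36.97%), PC3 0.1849 (18.49%);  cumulative: 0.4454, 0.8151, 1


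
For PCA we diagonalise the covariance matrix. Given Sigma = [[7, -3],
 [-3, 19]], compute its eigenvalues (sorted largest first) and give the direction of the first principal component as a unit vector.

Step 1 — characteristic polynomial of 2×2 Sigma:
  det(Sigma - λI) = λ² - trace · λ + det = 0.
  trace = 7 + 19 = 26, det = 7·19 - (-3)² = 124.
Step 2 — discriminant:
  Δ = trace² - 4·det = 676 - 496 = 180.
Step 3 — eigenvalues:
  λ = (trace ± √Δ)/2 = (26 ± 13.4164)/2,
  λ_1 = 19.7082,  λ_2 = 6.2918.

Step 4 — unit eigenvector for λ_1: solve (Sigma - λ_1 I)v = 0. First row:
  (7 - 19.7082)·v_x + (-3)·v_y = 0, i.e. (-12.7082)·v_x + (-3)·v_y = 0,
  so v ∝ (b, λ_1 - a) = (-3, 12.7082); multiply by -1 so the first entry is positive: u = (3, -12.7082).
  ||u|| = √((3)² + (-12.7082)²) = √(170.4984) ≈ 13.0575,
  v_1 = u/||u|| ≈ (0.2298, -0.9732) (||v_1|| = 1).

λ_1 = 19.7082,  λ_2 = 6.2918;  v_1 ≈ (0.2298, -0.9732)


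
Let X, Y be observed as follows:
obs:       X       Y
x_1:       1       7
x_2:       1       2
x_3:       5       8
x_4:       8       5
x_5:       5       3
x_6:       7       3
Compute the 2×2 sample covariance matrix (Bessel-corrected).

Step 1 — column means:
  mean(X) = (1 + 1 + 5 + 8 + 5 + 7) / 6 = 27/6 = 4.5
  mean(Y) = (7 + 2 + 8 + 5 + 3 + 3) / 6 = 28/6 = 4.6667

Step 2 — sample covariance S[i,j] = (1/(n-1)) · Σ_k (x_{k,i} - mean_i) · (x_{k,j} - mean_j), with n-1 = 5.
  S[X,X] = ((-3.5)·(-3.5) + (-3.5)·(-3.5) + (0.5)·(0.5) + (3.5)·(3.5) + (0.5)·(0.5) + (2.5)·(2.5)) / 5 = 43.5/5 = 8.7
  S[X,Y] = ((-3.5)·(2.3333) + (-3.5)·(-2.6667) + (0.5)·(3.3333) + (3.5)·(0.3333) + (0.5)·(-1.6667) + (2.5)·(-1.6667)) / 5 = -1/5 = -0.2
  S[Y,Y] = ((2.3333)·(2.3333) + (-2.6667)·(-2.6667) + (3.3333)·(3.3333) + (0.3333)·(0.3333) + (-1.6667)·(-1.6667) + (-1.6667)·(-1.6667)) / 5 = 29.3333/5 = 5.8667

S is symmetric (S[j,i] = S[i,j]). Assembling:

S = [[8.7, -0.2],
 [-0.2, 5.8667]]


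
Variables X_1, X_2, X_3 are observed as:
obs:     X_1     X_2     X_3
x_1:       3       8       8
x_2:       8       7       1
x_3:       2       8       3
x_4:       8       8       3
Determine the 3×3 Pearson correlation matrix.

Step 1 — column means:
  mean(X_1) = (3 + 8 + 2 + 8) / 4 = 21/4 = 5.25
  mean(X_2) = (8 + 7 + 8 + 8) / 4 = 31/4 = 7.75
  mean(X_3) = (8 + 1 + 3 + 3) / 4 = 15/4 = 3.75

Step 2 — sample variances and covariances s[i,j] = (1/(n-1)) · Σ_k (x_{k,i} - mean_i) · (x_{k,j} - mean_j), with n-1 = 3:
  s[X_1,X_1] = ((-2.25)·(-2.25) + (2.75)·(2.75) + (-3.25)·(-3.25) + (2.75)·(2.75)) / 3 = 30.75/3 = 10.25
  s[X_1,X_2] = ((-2.25)·(0.25) + (2.75)·(-0.75) + (-3.25)·(0.25) + (2.75)·(0.25)) / 3 = -2.75/3 = -0.9167
  s[X_1,X_3] = ((-2.25)·(4.25) + (2.75)·(-2.75) + (-3.25)·(-0.75) + (2.75)·(-0.75)) / 3 = -16.75/3 = -5.5833
  s[X_2,X_2] = ((0.25)·(0.25) + (-0.75)·(-0.75) + (0.25)·(0.25) + (0.25)·(0.25)) / 3 = 0.75/3 = 0.25
  s[X_2,X_3] = ((0.25)·(4.25) + (-0.75)·(-2.75) + (0.25)·(-0.75) + (0.25)·(-0.75)) / 3 = 2.75/3 = 0.9167
  s[X_3,X_3] = ((4.25)·(4.25) + (-2.75)·(-2.75) + (-0.75)·(-0.75) + (-0.75)·(-0.75)) / 3 = 26.75/3 = 8.9167
  Sample standard deviations s_i = √(s[i,i]):
  s(X_1) = √(10.25) = 3.2016
  s(X_2) = √(0.25) = 0.5
  s(X_3) = √(8.9167) = 2.9861

Step 3 — r_{ij} = s_{ij} / (s_i · s_j):
  r[X_1,X_1] = 1 (diagonal).
  r[X_1,X_2] = -0.9167 / (3.2016 · 0.5) = -0.9167 / 1.6008 = -0.5726
  r[X_1,X_3] = -5.5833 / (3.2016 · 2.9861) = -5.5833 / 9.5601 = -0.584
  r[X_2,X_2] = 1 (diagonal).
  r[X_2,X_3] = 0.9167 / (0.5 · 2.9861) = 0.9167 / 1.493 = 0.614
  r[X_3,X_3] = 1 (diagonal).

R is symmetric with unit diagonal. Assembling:

R = [[1, -0.5726, -0.584],
 [-0.5726, 1, 0.614],
 [-0.584, 0.614, 1]]


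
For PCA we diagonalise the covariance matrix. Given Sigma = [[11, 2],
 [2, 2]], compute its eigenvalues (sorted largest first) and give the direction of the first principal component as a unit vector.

Step 1 — characteristic polynomial of 2×2 Sigma:
  det(Sigma - λI) = λ² - trace · λ + det = 0.
  trace = 11 + 2 = 13, det = 11·2 - (2)² = 18.
Step 2 — discriminant:
  Δ = trace² - 4·det = 169 - 72 = 97.
Step 3 — eigenvalues:
  λ = (trace ± √Δ)/2 = (13 ± 9.8489)/2,
  λ_1 = 11.4244,  λ_2 = 1.5756.

Step 4 — unit eigenvector for λ_1: solve (Sigma - λ_1 I)v = 0. First row:
  (11 - 11.4244)·v_x + (2)·v_y = 0, i.e. (-0.4244)·v_x + (2)·v_y = 0,
  so v ∝ (b, λ_1 - a) = (2, 0.4244) = u.
  ||u|| = √((2)² + (0.4244)²) = √(4.1801) ≈ 2.0445,
  v_1 = u/||u|| ≈ (0.9782, 0.2076) (||v_1|| = 1).

λ_1 = 11.4244,  λ_2 = 1.5756;  v_1 ≈ (0.9782, 0.2076)


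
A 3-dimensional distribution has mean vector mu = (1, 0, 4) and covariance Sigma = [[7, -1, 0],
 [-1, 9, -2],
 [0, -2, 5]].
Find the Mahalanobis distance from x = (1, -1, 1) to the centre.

Step 1 — centre the observation: (x - mu) = (0, -1, -3).

Step 2 — invert Sigma (cofactor / det for 3×3, or solve directly):
  Sigma^{-1} = [[0.1454, 0.0177, 0.0071],
 [0.0177, 0.1241, 0.0496],
 [0.0071, 0.0496, 0.2199]].

Step 3 — form the quadratic (x - mu)^T · Sigma^{-1} · (x - mu):
  Sigma^{-1} · (x - mu) = (-0.039, -0.273, -0.7092).
  (x - mu)^T · [Sigma^{-1} · (x - mu)] = (0)·(-0.039) + (-1)·(-0.273) + (-3)·(-0.7092) = 2.4007.

Step 4 — take square root: d = √(2.4007) ≈ 1.5494.

d(x, mu) = √(2.4007) ≈ 1.5494


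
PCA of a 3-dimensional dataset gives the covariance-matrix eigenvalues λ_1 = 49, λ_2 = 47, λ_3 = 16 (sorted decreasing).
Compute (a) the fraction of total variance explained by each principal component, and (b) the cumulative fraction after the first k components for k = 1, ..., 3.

Step 1 — total variance = trace(Sigma) = Σ λ_i = 49 + 47 + 16 = 112.

Step 2 — fraction explained by component i = λ_i / Σ λ:
  PC1: 49/112 = 0.4375
  PC2: 47/112 = 0.4196
  PC3: 16/112 = 0.1429

Step 3 — cumulative fraction after k components = (λ_1 + ... + λ_k) / Σ λ:
  k = 1: 49/112 = 0.4375
  k = 2: (49 + 47)/112 = 96/112 = 0.8571
  k = 3: (49 + 47 + 16)/112 = 112/112 = 1

Summary (fraction, with percent):

explained: PC1 0.4375 (43.75%), PC2 0.4196 (41.96%), PC3 0.1429 (14.29%);  cumulative: 0.4375, 0.8571, 1


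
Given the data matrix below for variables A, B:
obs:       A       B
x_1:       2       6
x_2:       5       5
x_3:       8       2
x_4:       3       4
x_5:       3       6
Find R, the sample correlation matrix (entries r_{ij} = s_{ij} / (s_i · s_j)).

Step 1 — column means:
  mean(A) = (2 + 5 + 8 + 3 + 3) / 5 = 21/5 = 4.2
  mean(B) = (6 + 5 + 2 + 4 + 6) / 5 = 23/5 = 4.6

Step 2 — sample variances and covariances s[i,j] = (1/(n-1)) · Σ_k (x_{k,i} - mean_i) · (x_{k,j} - mean_j), with n-1 = 4:
  s[A,A] = ((-2.2)·(-2.2) + (0.8)·(0.8) + (3.8)·(3.8) + (-1.2)·(-1.2) + (-1.2)·(-1.2)) / 4 = 22.8/4 = 5.7
  s[A,B] = ((-2.2)·(1.4) + (0.8)·(0.4) + (3.8)·(-2.6) + (-1.2)·(-0.6) + (-1.2)·(1.4)) / 4 = -13.6/4 = -3.4
  s[B,B] = ((1.4)·(1.4) + (0.4)·(0.4) + (-2.6)·(-2.6) + (-0.6)·(-0.6) + (1.4)·(1.4)) / 4 = 11.2/4 = 2.8
  Sample standard deviations s_i = √(s[i,i]):
  s(A) = √(5.7) = 2.3875
  s(B) = √(2.8) = 1.6733

Step 3 — r_{ij} = s_{ij} / (s_i · s_j):
  r[A,A] = 1 (diagonal).
  r[A,B] = -3.4 / (2.3875 · 1.6733) = -3.4 / 3.995 = -0.8511
  r[B,B] = 1 (diagonal).

R is symmetric with unit diagonal. Assembling:

R = [[1, -0.8511],
 [-0.8511, 1]]


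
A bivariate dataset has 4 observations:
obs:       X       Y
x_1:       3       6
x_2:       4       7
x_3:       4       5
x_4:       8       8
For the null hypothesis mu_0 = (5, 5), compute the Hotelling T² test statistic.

Step 1 — sample mean vector:
  mean(X) = (3 + 4 + 4 + 8) / 4 = 19/4 = 4.75
  mean(Y) = (6 + 7 + 5 + 8) / 4 = 26/4 = 6.5
  x̄ = (4.75, 6.5),  deviation x̄ - mu_0 = (4.75, 6.5) - (5, 5) = (-0.25, 1.5).

Step 2 — sample covariance matrix, S[i,j] = (1/(n-1)) · Σ_k (x_{k,i} - mean_i) · (x_{k,j} - mean_j), divisor n-1 = 3:
  S[X,X] = ((-1.75)·(-1.75) + (-0.75)·(-0.75) + (-0.75)·(-0.75) + (3.25)·(3.25)) / 3 = 14.75/3 = 4.9167
  S[X,Y] = ((-1.75)·(-0.5) + (-0.75)·(0.5) + (-0.75)·(-1.5) + (3.25)·(1.5)) / 3 = 6.5/3 = 2.1667
  S[Y,Y] = ((-0.5)·(-0.5) + (0.5)·(0.5) + (-1.5)·(-1.5) + (1.5)·(1.5)) / 3 = 5/3 = 1.6667
  S = [[4.9167, 2.1667],
 [2.1667, 1.6667]].

Step 3 — invert S. det(S) = 4.9167·1.6667 - (2.1667)² = 3.5.
  S^{-1} = (1/det) · [[d, -b], [-b, a]] = [[0.4762, -0.619],
 [-0.619, 1.4048]].

Step 4 — quadratic form (x̄ - mu_0)^T · S^{-1} · (x̄ - mu_0):
  S^{-1} · (x̄ - mu_0) = (-1.0476, 2.2619),
  (x̄ - mu_0)^T · [...] = (-0.25)·(-1.0476) + (1.5)·(2.2619) = 3.6548.

Step 5 — scale by n: T² = 4 · 3.6548 = 14.619.

T² ≈ 14.619


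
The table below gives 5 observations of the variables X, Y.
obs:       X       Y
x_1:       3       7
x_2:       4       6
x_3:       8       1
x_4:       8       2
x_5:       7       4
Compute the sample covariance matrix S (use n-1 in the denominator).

Step 1 — column means:
  mean(X) = (3 + 4 + 8 + 8 + 7) / 5 = 30/5 = 6
  mean(Y) = (7 + 6 + 1 + 2 + 4) / 5 = 20/5 = 4

Step 2 — sample covariance S[i,j] = (1/(n-1)) · Σ_k (x_{k,i} - mean_i) · (x_{k,j} - mean_j), with n-1 = 4.
  S[X,X] = ((-3)·(-3) + (-2)·(-2) + (2)·(2) + (2)·(2) + (1)·(1)) / 4 = 22/4 = 5.5
  S[X,Y] = ((-3)·(3) + (-2)·(2) + (2)·(-3) + (2)·(-2) + (1)·(0)) / 4 = -23/4 = -5.75
  S[Y,Y] = ((3)·(3) + (2)·(2) + (-3)·(-3) + (-2)·(-2) + (0)·(0)) / 4 = 26/4 = 6.5

S is symmetric (S[j,i] = S[i,j]). Assembling:

S = [[5.5, -5.75],
 [-5.75, 6.5]]


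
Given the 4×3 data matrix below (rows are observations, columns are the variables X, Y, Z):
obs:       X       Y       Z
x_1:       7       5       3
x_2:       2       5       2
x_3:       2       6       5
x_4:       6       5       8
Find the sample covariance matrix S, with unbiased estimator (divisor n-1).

Step 1 — column means:
  mean(X) = (7 + 2 + 2 + 6) / 4 = 17/4 = 4.25
  mean(Y) = (5 + 5 + 6 + 5) / 4 = 21/4 = 5.25
  mean(Z) = (3 + 2 + 5 + 8) / 4 = 18/4 = 4.5

Step 2 — sample covariance S[i,j] = (1/(n-1)) · Σ_k (x_{k,i} - mean_i) · (x_{k,j} - mean_j), with n-1 = 3.
  S[X,X] = ((2.75)·(2.75) + (-2.25)·(-2.25) + (-2.25)·(-2.25) + (1.75)·(1.75)) / 3 = 20.75/3 = 6.9167
  S[X,Y] = ((2.75)·(-0.25) + (-2.25)·(-0.25) + (-2.25)·(0.75) + (1.75)·(-0.25)) / 3 = -2.25/3 = -0.75
  S[X,Z] = ((2.75)·(-1.5) + (-2.25)·(-2.5) + (-2.25)·(0.5) + (1.75)·(3.5)) / 3 = 6.5/3 = 2.1667
  S[Y,Y] = ((-0.25)·(-0.25) + (-0.25)·(-0.25) + (0.75)·(0.75) + (-0.25)·(-0.25)) / 3 = 0.75/3 = 0.25
  S[Y,Z] = ((-0.25)·(-1.5) + (-0.25)·(-2.5) + (0.75)·(0.5) + (-0.25)·(3.5)) / 3 = 0.5/3 = 0.1667
  S[Z,Z] = ((-1.5)·(-1.5) + (-2.5)·(-2.5) + (0.5)·(0.5) + (3.5)·(3.5)) / 3 = 21/3 = 7

S is symmetric (S[j,i] = S[i,j]). Assembling:

S = [[6.9167, -0.75, 2.1667],
 [-0.75, 0.25, 0.1667],
 [2.1667, 0.1667, 7]]


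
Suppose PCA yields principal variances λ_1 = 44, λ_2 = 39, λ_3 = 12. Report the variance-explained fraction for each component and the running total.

Step 1 — total variance = trace(Sigma) = Σ λ_i = 44 + 39 + 12 = 95.

Step 2 — fraction explained by component i = λ_i / Σ λ:
  PC1: 44/95 = 0.4632
  PC2: 39/95 = 0.4105
  PC3: 12/95 = 0.1263

Step 3 — cumulative fraction after k components = (λ_1 + ... + λ_k) / Σ λ:
  k = 1: 44/95 = 0.4632
  k = 2: (44 + 39)/95 = 83/95 = 0.8737
  k = 3: (44 + 39 + 12)/95 = 95/95 = 1

Summary (fraction, with percent):

explained: PC1 0.4632 (46.32%), PC2 0.4105 (41.05%), PC3 0.1263 (12.63%);  cumulative: 0.4632, 0.8737, 1


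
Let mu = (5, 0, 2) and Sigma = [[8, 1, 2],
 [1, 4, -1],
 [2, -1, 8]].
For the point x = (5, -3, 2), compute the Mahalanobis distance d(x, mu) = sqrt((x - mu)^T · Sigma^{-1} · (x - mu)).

Step 1 — centre the observation: (x - mu) = (0, -3, 0).

Step 2 — invert Sigma (cofactor / det for 3×3, or solve directly):
  Sigma^{-1} = [[0.1409, -0.0455, -0.0409],
 [-0.0455, 0.2727, 0.0455],
 [-0.0409, 0.0455, 0.1409]].

Step 3 — form the quadratic (x - mu)^T · Sigma^{-1} · (x - mu):
  Sigma^{-1} · (x - mu) = (0.1364, -0.8182, -0.1364).
  (x - mu)^T · [Sigma^{-1} · (x - mu)] = (0)·(0.1364) + (-3)·(-0.8182) + (0)·(-0.1364) = 2.4545.

Step 4 — take square root: d = √(2.4545) ≈ 1.5667.

d(x, mu) = √(2.4545) ≈ 1.5667


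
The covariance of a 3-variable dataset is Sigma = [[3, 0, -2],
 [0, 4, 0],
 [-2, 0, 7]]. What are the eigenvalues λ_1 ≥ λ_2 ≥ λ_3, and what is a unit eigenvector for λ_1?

Step 1 — characteristic polynomial p(λ) = det(λI - Sigma) = λ³ - tr·λ² + c_1·λ - det, where tr = trace, c_1 = sum of the principal 2×2 minors, det = det(Sigma):
  tr = 3 + 4 + 7 = 14,
  c_1 = (3·4 - (0)²) + (3·7 - (-2)²) + (4·7 - (0)²) = 12 + 17 + 28 = 57,
  det = 3·(4·7 - (0)²) - (0)·((0)·7 - (0)·(-2)) + (-2)·((0)·(0) - 4·(-2)) = 3·(28) - (0)·(0) + (-2)·(8) = 68.
  So p(λ) = λ³ - 14λ² + 57λ - 68.
Step 2 — look for an integer root (rational root theorem: any rational root is an integer divisor of 68). Testing λ = 4:
  p(4) = 64 - 224 + 228 - 68 = 0  ✓
  Dividing out (λ - 4): p(λ) = (λ - 4)(λ² - 10λ + 17).
Step 3 — remaining eigenvalues from the quadratic λ² - 10λ + 17 = 0:
  Δ = 10² - 4·17 = 100 - 68 = 32,  λ = (10 ± √32)/2 = (10 ± 5.6569)/2 ≈ 7.8284 or 2.1716.
  Sorted: λ_1 = 7.8284,  λ_2 = 4,  λ_3 = 2.1716  (check: sum = 14 = tr ✓).

Step 4 — unit eigenvector for λ_1 ≈ 7.8284: v spans the null space of (Sigma - λ_1 I), whose rows are
  r_1 = (-4.8284, 0, -2),  r_2 = (0, -3.8284, 0),  r_3 = (-2, 0, -0.8284).
  v is orthogonal to every row, so take v ∝ r_1 × r_2 = ((0)·(0) - (-2)·(-3.8284), (-2)·(0) - (-4.8284)·(0), (-4.8284)·(-3.8284) - (0)·(0)) ≈ (-7.6569, 0, 18.4853).
  Rescale (multiply by -1 so the first nonzero entry is positive): u = (7.6569, 0, -18.4853).
  ||u|| = √((7.6569)² + (0)² + (-18.4853)²) = √(400.333) ≈ 20.0083,  v_1 = u/||u|| ≈ (0.3827, 0, -0.9239) (||v_1|| = 1).

λ_1 = 7.8284,  λ_2 = 4,  λ_3 = 2.1716;  v_1 ≈ (0.3827, 0, -0.9239)


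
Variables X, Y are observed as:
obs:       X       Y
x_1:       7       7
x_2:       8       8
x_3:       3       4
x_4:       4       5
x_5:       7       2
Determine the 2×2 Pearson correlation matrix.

Step 1 — column means:
  mean(X) = (7 + 8 + 3 + 4 + 7) / 5 = 29/5 = 5.8
  mean(Y) = (7 + 8 + 4 + 5 + 2) / 5 = 26/5 = 5.2

Step 2 — sample variances and covariances s[i,j] = (1/(n-1)) · Σ_k (x_{k,i} - mean_i) · (x_{k,j} - mean_j), with n-1 = 4:
  s[X,X] = ((1.2)·(1.2) + (2.2)·(2.2) + (-2.8)·(-2.8) + (-1.8)·(-1.8) + (1.2)·(1.2)) / 4 = 18.8/4 = 4.7
  s[X,Y] = ((1.2)·(1.8) + (2.2)·(2.8) + (-2.8)·(-1.2) + (-1.8)·(-0.2) + (1.2)·(-3.2)) / 4 = 8.2/4 = 2.05
  s[Y,Y] = ((1.8)·(1.8) + (2.8)·(2.8) + (-1.2)·(-1.2) + (-0.2)·(-0.2) + (-3.2)·(-3.2)) / 4 = 22.8/4 = 5.7
  Sample standard deviations s_i = √(s[i,i]):
  s(X) = √(4.7) = 2.1679
  s(Y) = √(5.7) = 2.3875

Step 3 — r_{ij} = s_{ij} / (s_i · s_j):
  r[X,X] = 1 (diagonal).
  r[X,Y] = 2.05 / (2.1679 · 2.3875) = 2.05 / 5.1759 = 0.3961
  r[Y,Y] = 1 (diagonal).

R is symmetric with unit diagonal. Assembling:

R = [[1, 0.3961],
 [0.3961, 1]]


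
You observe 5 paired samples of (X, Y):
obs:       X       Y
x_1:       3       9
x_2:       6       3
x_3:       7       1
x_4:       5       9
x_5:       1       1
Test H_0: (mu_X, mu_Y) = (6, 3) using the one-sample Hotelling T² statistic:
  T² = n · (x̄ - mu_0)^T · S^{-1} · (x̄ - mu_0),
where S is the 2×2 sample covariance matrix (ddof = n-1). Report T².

Step 1 — sample mean vector:
  mean(X) = (3 + 6 + 7 + 5 + 1) / 5 = 22/5 = 4.4
  mean(Y) = (9 + 3 + 1 + 9 + 1) / 5 = 23/5 = 4.6
  x̄ = (4.4, 4.6),  deviation x̄ - mu_0 = (4.4, 4.6) - (6, 3) = (-1.6, 1.6).

Step 2 — sample covariance matrix, S[i,j] = (1/(n-1)) · Σ_k (x_{k,i} - mean_i) · (x_{k,j} - mean_j), divisor n-1 = 4:
  S[X,X] = ((-1.4)·(-1.4) + (1.6)·(1.6) + (2.6)·(2.6) + (0.6)·(0.6) + (-3.4)·(-3.4)) / 4 = 23.2/4 = 5.8
  S[X,Y] = ((-1.4)·(4.4) + (1.6)·(-1.6) + (2.6)·(-3.6) + (0.6)·(4.4) + (-3.4)·(-3.6)) / 4 = -3.2/4 = -0.8
  S[Y,Y] = ((4.4)·(4.4) + (-1.6)·(-1.6) + (-3.6)·(-3.6) + (4.4)·(4.4) + (-3.6)·(-3.6)) / 4 = 67.2/4 = 16.8
  S = [[5.8, -0.8],
 [-0.8, 16.8]].

Step 3 — invert S. det(S) = 5.8·16.8 - (-0.8)² = 96.8.
  S^{-1} = (1/det) · [[d, -b], [-b, a]] = [[0.1736, 0.0083],
 [0.0083, 0.0599]].

Step 4 — quadratic form (x̄ - mu_0)^T · S^{-1} · (x̄ - mu_0):
  S^{-1} · (x̄ - mu_0) = (-0.2645, 0.0826),
  (x̄ - mu_0)^T · [...] = (-1.6)·(-0.2645) + (1.6)·(0.0826) = 0.5554.

Step 5 — scale by n: T² = 5 · 0.5554 = 2.7769.

T² ≈ 2.7769


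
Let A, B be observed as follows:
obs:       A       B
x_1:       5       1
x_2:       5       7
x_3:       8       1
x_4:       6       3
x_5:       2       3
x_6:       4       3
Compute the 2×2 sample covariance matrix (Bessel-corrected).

Step 1 — column means:
  mean(A) = (5 + 5 + 8 + 6 + 2 + 4) / 6 = 30/6 = 5
  mean(B) = (1 + 7 + 1 + 3 + 3 + 3) / 6 = 18/6 = 3

Step 2 — sample covariance S[i,j] = (1/(n-1)) · Σ_k (x_{k,i} - mean_i) · (x_{k,j} - mean_j), with n-1 = 5.
  S[A,A] = ((0)·(0) + (0)·(0) + (3)·(3) + (1)·(1) + (-3)·(-3) + (-1)·(-1)) / 5 = 20/5 = 4
  S[A,B] = ((0)·(-2) + (0)·(4) + (3)·(-2) + (1)·(0) + (-3)·(0) + (-1)·(0)) / 5 = -6/5 = -1.2
  S[B,B] = ((-2)·(-2) + (4)·(4) + (-2)·(-2) + (0)·(0) + (0)·(0) + (0)·(0)) / 5 = 24/5 = 4.8

S is symmetric (S[j,i] = S[i,j]). Assembling:

S = [[4, -1.2],
 [-1.2, 4.8]]


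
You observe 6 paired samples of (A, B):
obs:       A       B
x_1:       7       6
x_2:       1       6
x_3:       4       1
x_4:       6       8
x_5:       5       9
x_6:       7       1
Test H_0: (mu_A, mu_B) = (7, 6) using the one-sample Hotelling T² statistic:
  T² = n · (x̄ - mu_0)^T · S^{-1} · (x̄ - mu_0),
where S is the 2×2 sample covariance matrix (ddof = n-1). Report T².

Step 1 — sample mean vector:
  mean(A) = (7 + 1 + 4 + 6 + 5 + 7) / 6 = 30/6 = 5
  mean(B) = (6 + 6 + 1 + 8 + 9 + 1) / 6 = 31/6 = 5.1667
  x̄ = (5, 5.1667),  deviation x̄ - mu_0 = (5, 5.1667) - (7, 6) = (-2, -0.8333).

Step 2 — sample covariance matrix, S[i,j] = (1/(n-1)) · Σ_k (x_{k,i} - mean_i) · (x_{k,j} - mean_j), divisor n-1 = 5:
  S[A,A] = ((2)·(2) + (-4)·(-4) + (-1)·(-1) + (1)·(1) + (0)·(0) + (2)·(2)) / 5 = 26/5 = 5.2
  S[A,B] = ((2)·(0.8333) + (-4)·(0.8333) + (-1)·(-4.1667) + (1)·(2.8333) + (0)·(3.8333) + (2)·(-4.1667)) / 5 = -3/5 = -0.6
  S[B,B] = ((0.8333)·(0.8333) + (0.8333)·(0.8333) + (-4.1667)·(-4.1667) + (2.8333)·(2.8333) + (3.8333)·(3.8333) + (-4.1667)·(-4.1667)) / 5 = 58.8333/5 = 11.7667
  S = [[5.2, -0.6],
 [-0.6, 11.7667]].

Step 3 — invert S. det(S) = 5.2·11.7667 - (-0.6)² = 60.8267.
  S^{-1} = (1/det) · [[d, -b], [-b, a]] = [[0.1934, 0.0099],
 [0.0099, 0.0855]].

Step 4 — quadratic form (x̄ - mu_0)^T · S^{-1} · (x̄ - mu_0):
  S^{-1} · (x̄ - mu_0) = (-0.3951, -0.091),
  (x̄ - mu_0)^T · [...] = (-2)·(-0.3951) + (-0.8333)·(-0.091) = 0.866.

Step 5 — scale by n: T² = 6 · 0.866 = 5.1962.

T² ≈ 5.1962


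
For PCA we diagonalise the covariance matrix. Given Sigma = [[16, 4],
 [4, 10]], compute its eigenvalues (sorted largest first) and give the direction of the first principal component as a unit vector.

Step 1 — characteristic polynomial of 2×2 Sigma:
  det(Sigma - λI) = λ² - trace · λ + det = 0.
  trace = 16 + 10 = 26, det = 16·10 - (4)² = 144.
Step 2 — discriminant:
  Δ = trace² - 4·det = 676 - 576 = 100.
Step 3 — eigenvalues:
  λ = (trace ± √Δ)/2 = (26 ± 10)/2,
  λ_1 = 18,  λ_2 = 8.

Step 4 — unit eigenvector for λ_1: solve (Sigma - λ_1 I)v = 0. First row:
  (16 - 18)·v_x + (4)·v_y = 0, i.e. (-2)·v_x + (4)·v_y = 0,
  so v ∝ (b, λ_1 - a) = (4, 2) = u.
  ||u|| = √((4)² + (2)²) = √(20) ≈ 4.4721,
  v_1 = u/||u|| ≈ (0.8944, 0.4472) (||v_1|| = 1).

λ_1 = 18,  λ_2 = 8;  v_1 ≈ (0.8944, 0.4472)


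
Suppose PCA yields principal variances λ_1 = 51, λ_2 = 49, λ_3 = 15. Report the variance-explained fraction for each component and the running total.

Step 1 — total variance = trace(Sigma) = Σ λ_i = 51 + 49 + 15 = 115.

Step 2 — fraction explained by component i = λ_i / Σ λ:
  PC1: 51/115 = 0.4435
  PC2: 49/115 = 0.4261
  PC3: 15/115 = 0.1304

Step 3 — cumulative fraction after k components = (λ_1 + ... + λ_k) / Σ λ:
  k = 1: 51/115 = 0.4435
  k = 2: (51 + 49)/115 = 100/115 = 0.8696
  k = 3: (51 + 49 + 15)/115 = 115/115 = 1

Summary (fraction, with percent):

explained: PC1 0.4435 (44.35%), PC2 0.4261 (42.61%), PC3 0.1304 (13.04%);  cumulative: 0.4435, 0.8696, 1


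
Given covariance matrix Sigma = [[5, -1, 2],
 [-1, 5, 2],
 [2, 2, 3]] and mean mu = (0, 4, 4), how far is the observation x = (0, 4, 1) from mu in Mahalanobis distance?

Step 1 — centre the observation: (x - mu) = (0, 0, -3).

Step 2 — invert Sigma (cofactor / det for 3×3, or solve directly):
  Sigma^{-1} = [[0.4583, 0.2917, -0.5],
 [0.2917, 0.4583, -0.5],
 [-0.5, -0.5, 1]].

Step 3 — form the quadratic (x - mu)^T · Sigma^{-1} · (x - mu):
  Sigma^{-1} · (x - mu) = (1.5, 1.5, -3).
  (x - mu)^T · [Sigma^{-1} · (x - mu)] = (0)·(1.5) + (0)·(1.5) + (-3)·(-3) = 9.

Step 4 — take square root: d = √(9) ≈ 3.

d(x, mu) = √(9) ≈ 3


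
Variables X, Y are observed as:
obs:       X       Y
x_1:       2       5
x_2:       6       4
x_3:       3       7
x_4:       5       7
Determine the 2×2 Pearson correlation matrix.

Step 1 — column means:
  mean(X) = (2 + 6 + 3 + 5) / 4 = 16/4 = 4
  mean(Y) = (5 + 4 + 7 + 7) / 4 = 23/4 = 5.75

Step 2 — sample variances and covariances s[i,j] = (1/(n-1)) · Σ_k (x_{k,i} - mean_i) · (x_{k,j} - mean_j), with n-1 = 3:
  s[X,X] = ((-2)·(-2) + (2)·(2) + (-1)·(-1) + (1)·(1)) / 3 = 10/3 = 3.3333
  s[X,Y] = ((-2)·(-0.75) + (2)·(-1.75) + (-1)·(1.25) + (1)·(1.25)) / 3 = -2/3 = -0.6667
  s[Y,Y] = ((-0.75)·(-0.75) + (-1.75)·(-1.75) + (1.25)·(1.25) + (1.25)·(1.25)) / 3 = 6.75/3 = 2.25
  Sample standard deviations s_i = √(s[i,i]):
  s(X) = √(3.3333) = 1.8257
  s(Y) = √(2.25) = 1.5

Step 3 — r_{ij} = s_{ij} / (s_i · s_j):
  r[X,X] = 1 (diagonal).
  r[X,Y] = -0.6667 / (1.8257 · 1.5) = -0.6667 / 2.7386 = -0.2434
  r[Y,Y] = 1 (diagonal).

R is symmetric with unit diagonal. Assembling:

R = [[1, -0.2434],
 [-0.2434, 1]]


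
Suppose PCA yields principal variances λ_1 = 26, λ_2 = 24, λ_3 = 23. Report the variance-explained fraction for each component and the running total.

Step 1 — total variance = trace(Sigma) = Σ λ_i = 26 + 24 + 23 = 73.

Step 2 — fraction explained by component i = λ_i / Σ λ:
  PC1: 26/73 = 0.3562
  PC2: 24/73 = 0.3288
  PC3: 23/73 = 0.3151

Step 3 — cumulative fraction after k components = (λ_1 + ... + λ_k) / Σ λ:
  k = 1: 26/73 = 0.3562
  k = 2: (26 + 24)/73 = 50/73 = 0.6849
  k = 3: (26 + 24 + 23)/73 = 73/73 = 1

Summary (fraction, with percent):

explained: PC1 0.3562 (35.62%), PC2 0.3288 (32.88%), PC3 0.3151 (31.51%);  cumulative: 0.3562, 0.6849, 1


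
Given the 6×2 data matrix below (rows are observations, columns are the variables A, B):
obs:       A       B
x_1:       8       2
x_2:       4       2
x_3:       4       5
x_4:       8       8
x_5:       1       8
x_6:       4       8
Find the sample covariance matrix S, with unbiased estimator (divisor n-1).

Step 1 — column means:
  mean(A) = (8 + 4 + 4 + 8 + 1 + 4) / 6 = 29/6 = 4.8333
  mean(B) = (2 + 2 + 5 + 8 + 8 + 8) / 6 = 33/6 = 5.5

Step 2 — sample covariance S[i,j] = (1/(n-1)) · Σ_k (x_{k,i} - mean_i) · (x_{k,j} - mean_j), with n-1 = 5.
  S[A,A] = ((3.1667)·(3.1667) + (-0.8333)·(-0.8333) + (-0.8333)·(-0.8333) + (3.1667)·(3.1667) + (-3.8333)·(-3.8333) + (-0.8333)·(-0.8333)) / 5 = 36.8333/5 = 7.3667
  S[A,B] = ((3.1667)·(-3.5) + (-0.8333)·(-3.5) + (-0.8333)·(-0.5) + (3.1667)·(2.5) + (-3.8333)·(2.5) + (-0.8333)·(2.5)) / 5 = -11.5/5 = -2.3
  S[B,B] = ((-3.5)·(-3.5) + (-3.5)·(-3.5) + (-0.5)·(-0.5) + (2.5)·(2.5) + (2.5)·(2.5) + (2.5)·(2.5)) / 5 = 43.5/5 = 8.7

S is symmetric (S[j,i] = S[i,j]). Assembling:

S = [[7.3667, -2.3],
 [-2.3, 8.7]]


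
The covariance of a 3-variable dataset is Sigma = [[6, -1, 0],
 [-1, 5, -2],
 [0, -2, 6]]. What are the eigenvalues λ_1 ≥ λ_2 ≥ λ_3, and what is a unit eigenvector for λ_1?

Step 1 — characteristic polynomial p(λ) = det(λI - Sigma) = λ³ - tr·λ² + c_1·λ - det, where tr = trace, c_1 = sum of the principal 2×2 minors, det = det(Sigma):
  tr = 6 + 5 + 6 = 17,
  c_1 = (6·5 - (-1)²) + (6·6 - (0)²) + (5·6 - (-2)²) = 29 + 36 + 26 = 91,
  det = 6·(5·6 - (-2)²) - (-1)·((-1)·6 - (-2)·(0)) + (0)·((-1)·(-2) - 5·(0)) = 6·(26) - (-1)·(-6) + (0)·(2) = 150.
  So p(λ) = λ³ - 17λ² + 91λ - 150.
Step 2 — look for an integer root (rational root theorem: any rational root is an integer divisor of 150). Testing λ = 6:
  p(6) = 216 - 612 + 546 - 150 = 0  ✓
  Dividing out (λ - 6): p(λ) = (λ - 6)(λ² - 11λ + 25).
Step 3 — remaining eigenvalues from the quadratic λ² - 11λ + 25 = 0:
  Δ = 11² - 4·25 = 121 - 100 = 21,  λ = (11 ± √21)/2 = (11 ± 4.5826)/2 ≈ 7.7913 or 3.2087.
  Sorted: λ_1 = 7.7913,  λ_2 = 6,  λ_3 = 3.2087  (check: sum = 17 = tr ✓).

Step 4 — unit eigenvector for λ_1 ≈ 7.7913: v spans the null space of (Sigma - λ_1 I), whose rows are
  r_1 = (-1.7913, -1, 0),  r_2 = (-1, -2.7913, -2),  r_3 = (0, -2, -1.7913).
  v is orthogonal to every row, so take v ∝ r_1 × r_2 = ((-1)·(-2) - (0)·(-2.7913), (0)·(-1) - (-1.7913)·(-2), (-1.7913)·(-2.7913) - (-1)·(-1)) ≈ (2, -3.5826, 4).
  Let u = (2, -3.5826, 4).
  ||u|| = √((2)² + (-3.5826)² + (4)²) = √(32.8348) ≈ 5.7302,  v_1 = u/||u|| ≈ (0.349, -0.6252, 0.6981) (||v_1|| = 1).

λ_1 = 7.7913,  λ_2 = 6,  λ_3 = 3.2087;  v_1 ≈ (0.349, -0.6252, 0.6981)
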